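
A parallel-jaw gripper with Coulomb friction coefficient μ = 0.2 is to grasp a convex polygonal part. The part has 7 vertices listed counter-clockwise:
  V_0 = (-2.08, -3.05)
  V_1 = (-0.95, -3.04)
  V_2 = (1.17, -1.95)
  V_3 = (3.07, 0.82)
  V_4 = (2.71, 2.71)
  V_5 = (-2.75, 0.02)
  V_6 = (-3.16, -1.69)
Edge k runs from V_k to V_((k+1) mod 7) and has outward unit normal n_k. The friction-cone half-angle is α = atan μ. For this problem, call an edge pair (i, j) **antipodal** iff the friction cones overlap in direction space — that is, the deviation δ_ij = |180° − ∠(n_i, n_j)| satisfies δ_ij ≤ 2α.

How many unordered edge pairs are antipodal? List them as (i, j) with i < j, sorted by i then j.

α = atan 0.2 = 11.31°;  2α = 22.62°
n_0 = (+0.0088, -1.0000)
n_1 = (+0.4573, -0.8893)
n_2 = (+0.8246, -0.5656)
n_3 = (+0.9823, +0.1871)
n_4 = (-0.4419, +0.8970)
n_5 = (-0.9724, +0.2332)
n_6 = (-0.7831, -0.6219)
  (0,1): δ = 153.30°  ·
  (0,2): δ = 124.95°  ·
  (0,3): δ = 79.72°  ·
  (0,4): δ = 25.72°  ·
  (0,5): δ = 76.01°  ·
  (0,6): δ = 127.95°  ·
  (1,2): δ = 151.66°  ·
  (1,3): δ = 106.43°  ·
  (1,4): δ = 0.98°  ✓
  (1,5): δ = 49.31°  ·
  (1,6): δ = 101.24°  ·
  (2,3): δ = 134.77°  ·
  (2,4): δ = 29.32°  ·
  (2,5): δ = 20.96°  ✓
  (2,6): δ = 72.90°  ·
  (3,4): δ = 74.56°  ·
  (3,5): δ = 24.27°  ·
  (3,6): δ = 27.67°  ·
  (4,5): δ = 129.71°  ·
  (4,6): δ = 77.77°  ·
  (5,6): δ = 128.06°  ·
antipodal pairs: 2

count = 2; pairs: (1,4), (2,5)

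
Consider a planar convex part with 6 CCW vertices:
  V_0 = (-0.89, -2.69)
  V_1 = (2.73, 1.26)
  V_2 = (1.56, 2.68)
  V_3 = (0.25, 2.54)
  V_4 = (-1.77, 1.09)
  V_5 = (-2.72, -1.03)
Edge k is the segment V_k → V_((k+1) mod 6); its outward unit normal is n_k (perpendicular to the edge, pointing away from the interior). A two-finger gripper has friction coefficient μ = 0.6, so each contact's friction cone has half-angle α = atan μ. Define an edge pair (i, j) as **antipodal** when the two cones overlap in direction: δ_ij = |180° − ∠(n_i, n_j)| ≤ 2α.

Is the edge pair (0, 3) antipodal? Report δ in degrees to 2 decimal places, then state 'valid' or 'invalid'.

δ = 11.82°, valid

α = atan 0.6 = 30.96°;  2α = 61.93°
edge 0: e_0 = (+3.62, +3.95);  n_0 = (+0.7372, -0.6756)
edge 3: e_3 = (-2.02, -1.45);  n_3 = (-0.5831, +0.8124)
∠(n_0, n_3) = 168.18°
δ = |180° − 168.18°| = 11.82°
11.82° ≤ 2α = 61.93°  →  valid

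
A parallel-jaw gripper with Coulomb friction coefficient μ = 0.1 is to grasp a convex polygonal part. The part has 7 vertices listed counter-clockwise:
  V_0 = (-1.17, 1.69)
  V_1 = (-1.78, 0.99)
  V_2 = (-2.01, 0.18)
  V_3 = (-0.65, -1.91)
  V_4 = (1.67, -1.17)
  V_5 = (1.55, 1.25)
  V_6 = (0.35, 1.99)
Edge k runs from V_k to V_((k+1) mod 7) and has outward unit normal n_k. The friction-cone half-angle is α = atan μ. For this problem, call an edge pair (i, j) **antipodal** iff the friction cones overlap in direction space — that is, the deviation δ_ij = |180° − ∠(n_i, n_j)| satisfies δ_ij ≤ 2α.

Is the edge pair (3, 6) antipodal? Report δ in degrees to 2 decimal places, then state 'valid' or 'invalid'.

δ = 6.53°, valid

α = atan 0.1 = 5.71°;  2α = 11.42°
edge 3: e_3 = (+2.32, +0.74);  n_3 = (+0.3039, -0.9527)
edge 6: e_6 = (-1.52, -0.30);  n_6 = (-0.1936, +0.9811)
∠(n_3, n_6) = 173.47°
δ = |180° − 173.47°| = 6.53°
6.53° ≤ 2α = 11.42°  →  valid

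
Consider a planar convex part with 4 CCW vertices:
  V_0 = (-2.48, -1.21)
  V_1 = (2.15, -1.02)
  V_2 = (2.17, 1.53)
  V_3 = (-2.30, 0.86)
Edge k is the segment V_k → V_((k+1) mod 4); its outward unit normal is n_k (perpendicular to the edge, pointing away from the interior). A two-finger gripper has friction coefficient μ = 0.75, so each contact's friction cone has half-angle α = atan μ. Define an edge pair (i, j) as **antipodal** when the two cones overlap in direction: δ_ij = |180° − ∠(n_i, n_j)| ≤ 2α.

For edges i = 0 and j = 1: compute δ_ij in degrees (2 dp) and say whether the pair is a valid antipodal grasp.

δ = 92.80°, invalid

α = atan 0.75 = 36.87°;  2α = 73.74°
edge 0: e_0 = (+4.63, +0.19);  n_0 = (+0.0410, -0.9992)
edge 1: e_1 = (+0.02, +2.55);  n_1 = (+1.0000, -0.0078)
∠(n_0, n_1) = 87.20°
δ = |180° − 87.20°| = 92.80°
92.80° > 2α = 73.74°  →  invalid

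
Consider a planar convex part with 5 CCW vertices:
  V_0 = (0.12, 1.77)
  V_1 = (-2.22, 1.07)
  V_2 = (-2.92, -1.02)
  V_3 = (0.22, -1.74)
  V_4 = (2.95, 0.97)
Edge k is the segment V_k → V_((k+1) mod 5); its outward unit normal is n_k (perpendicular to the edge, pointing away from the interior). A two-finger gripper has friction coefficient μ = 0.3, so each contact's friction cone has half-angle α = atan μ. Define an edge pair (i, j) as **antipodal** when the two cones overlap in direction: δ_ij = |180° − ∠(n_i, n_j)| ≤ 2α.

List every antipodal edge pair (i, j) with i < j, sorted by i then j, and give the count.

count = 4; pairs: (0,2), (0,3), (1,3), (2,4)

α = atan 0.3 = 16.70°;  2α = 33.40°
n_0 = (-0.2866, +0.9581)
n_1 = (-0.9482, +0.3176)
n_2 = (-0.2235, -0.9747)
n_3 = (+0.7045, -0.7097)
n_4 = (+0.2720, +0.9623)
  (0,1): δ = 125.17°  ·
  (0,2): δ = 29.57°  ✓
  (0,3): δ = 28.14°  ✓
  (0,4): δ = 147.56°  ·
  (1,2): δ = 84.40°  ·
  (1,3): δ = 26.69°  ✓
  (1,4): δ = 92.73°  ·
  (2,3): δ = 122.30°  ·
  (2,4): δ = 2.87°  ✓
  (3,4): δ = 60.57°  ·
antipodal pairs: 4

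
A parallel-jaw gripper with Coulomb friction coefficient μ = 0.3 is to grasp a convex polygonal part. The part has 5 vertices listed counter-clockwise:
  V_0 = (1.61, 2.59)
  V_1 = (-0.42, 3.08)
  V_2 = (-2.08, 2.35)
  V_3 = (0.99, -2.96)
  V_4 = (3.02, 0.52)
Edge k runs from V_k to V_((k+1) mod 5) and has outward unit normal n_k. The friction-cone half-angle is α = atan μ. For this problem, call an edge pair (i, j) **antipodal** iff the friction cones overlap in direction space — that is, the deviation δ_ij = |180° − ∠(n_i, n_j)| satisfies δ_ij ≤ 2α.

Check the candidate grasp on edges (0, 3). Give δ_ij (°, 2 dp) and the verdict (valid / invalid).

α = atan 0.3 = 16.70°;  2α = 33.40°
edge 0: e_0 = (-2.03, +0.49);  n_0 = (+0.2346, +0.9721)
edge 3: e_3 = (+2.03, +3.48);  n_3 = (+0.8638, -0.5039)
∠(n_0, n_3) = 106.69°
δ = |180° − 106.69°| = 73.31°
73.31° > 2α = 33.40°  →  invalid

δ = 73.31°, invalid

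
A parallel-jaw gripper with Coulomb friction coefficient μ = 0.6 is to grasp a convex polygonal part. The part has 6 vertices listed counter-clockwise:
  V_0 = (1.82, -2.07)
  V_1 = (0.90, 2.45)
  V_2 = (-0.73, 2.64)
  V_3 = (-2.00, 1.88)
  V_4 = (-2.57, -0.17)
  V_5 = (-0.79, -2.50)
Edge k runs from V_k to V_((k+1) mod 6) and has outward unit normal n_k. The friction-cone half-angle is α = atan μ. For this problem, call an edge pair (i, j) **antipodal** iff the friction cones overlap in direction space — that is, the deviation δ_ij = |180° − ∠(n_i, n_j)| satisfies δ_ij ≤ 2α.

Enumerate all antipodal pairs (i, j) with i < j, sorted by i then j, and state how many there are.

count = 5; pairs: (0,3), (0,4), (1,4), (1,5), (2,5)

α = atan 0.6 = 30.96°;  2α = 61.93°
n_0 = (+0.9799, +0.1995)
n_1 = (+0.1158, +0.9933)
n_2 = (-0.5135, +0.8581)
n_3 = (-0.9635, +0.2679)
n_4 = (-0.7946, -0.6071)
n_5 = (+0.1626, -0.9867)
  (0,1): δ = 108.15°  ·
  (0,2): δ = 70.61°  ·
  (0,3): δ = 27.04°  ✓
  (0,4): δ = 25.87°  ✓
  (0,5): δ = 87.85°  ·
  (1,2): δ = 142.45°  ·
  (1,3): δ = 98.89°  ·
  (1,4): δ = 45.97°  ✓
  (1,5): δ = 16.00°  ✓
  (2,3): δ = 136.44°  ·
  (2,4): δ = 83.52°  ·
  (2,5): δ = 21.54°  ✓
  (3,4): δ = 127.08°  ·
  (3,5): δ = 65.11°  ·
  (4,5): δ = 118.02°  ·
antipodal pairs: 5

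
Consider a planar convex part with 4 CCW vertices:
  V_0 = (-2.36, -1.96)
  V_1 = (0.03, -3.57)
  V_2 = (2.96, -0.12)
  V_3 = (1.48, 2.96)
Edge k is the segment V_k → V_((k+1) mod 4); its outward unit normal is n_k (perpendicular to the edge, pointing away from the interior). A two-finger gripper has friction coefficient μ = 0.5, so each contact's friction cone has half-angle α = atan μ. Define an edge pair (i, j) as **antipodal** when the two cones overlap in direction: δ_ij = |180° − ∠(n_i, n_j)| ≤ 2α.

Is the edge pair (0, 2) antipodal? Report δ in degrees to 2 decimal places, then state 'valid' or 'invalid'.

α = atan 0.5 = 26.57°;  2α = 53.13°
edge 0: e_0 = (+2.39, -1.61);  n_0 = (-0.5587, -0.8294)
edge 2: e_2 = (-1.48, +3.08);  n_2 = (+0.9013, +0.4331)
∠(n_0, n_2) = 149.63°
δ = |180° − 149.63°| = 30.37°
30.37° ≤ 2α = 53.13°  →  valid

δ = 30.37°, valid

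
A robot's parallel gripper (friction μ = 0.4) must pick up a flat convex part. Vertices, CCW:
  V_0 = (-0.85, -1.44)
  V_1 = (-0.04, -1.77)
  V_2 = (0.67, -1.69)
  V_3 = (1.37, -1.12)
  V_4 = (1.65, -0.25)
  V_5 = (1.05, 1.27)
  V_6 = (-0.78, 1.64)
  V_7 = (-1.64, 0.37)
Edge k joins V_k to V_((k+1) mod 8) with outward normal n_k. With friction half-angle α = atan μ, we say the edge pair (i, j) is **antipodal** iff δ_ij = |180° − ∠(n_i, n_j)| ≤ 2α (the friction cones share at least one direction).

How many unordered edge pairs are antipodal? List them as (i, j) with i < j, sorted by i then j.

count = 6; pairs: (0,5), (1,5), (2,6), (3,6), (3,7), (4,7)

α = atan 0.4 = 21.80°;  2α = 43.60°
n_0 = (-0.3773, -0.9261)
n_1 = (+0.1120, -0.9937)
n_2 = (+0.6314, -0.7754)
n_3 = (+0.9519, -0.3064)
n_4 = (+0.9302, +0.3672)
n_5 = (+0.1982, +0.9802)
n_6 = (-0.8280, +0.5607)
n_7 = (-0.9165, -0.4000)
  (0,1): δ = 151.40°  ·
  (0,2): δ = 118.68°  ·
  (0,3): δ = 85.67°  ·
  (0,4): δ = 46.29°  ·
  (0,5): δ = 10.74°  ✓
  (0,6): δ = 78.06°  ·
  (0,7): δ = 135.75°  ·
  (1,2): δ = 147.27°  ·
  (1,3): δ = 114.27°  ·
  (1,4): δ = 74.89°  ·
  (1,5): δ = 17.86°  ✓
  (1,6): δ = 49.47°  ·
  (1,7): δ = 107.15°  ·
  (2,3): δ = 147.00°  ·
  (2,4): δ = 107.61°  ·
  (2,5): δ = 50.59°  ·
  (2,6): δ = 16.74°  ✓
  (2,7): δ = 74.42°  ·
  (3,4): δ = 140.62°  ·
  (3,5): δ = 83.59°  ·
  (3,6): δ = 16.26°  ✓
  (3,7): δ = 41.42°  ✓
  (4,5): δ = 122.97°  ·
  (4,6): δ = 55.65°  ·
  (4,7): δ = 2.04°  ✓
  (5,6): δ = 112.67°  ·
  (5,7): δ = 54.99°  ·
  (6,7): δ = 122.32°  ·
antipodal pairs: 6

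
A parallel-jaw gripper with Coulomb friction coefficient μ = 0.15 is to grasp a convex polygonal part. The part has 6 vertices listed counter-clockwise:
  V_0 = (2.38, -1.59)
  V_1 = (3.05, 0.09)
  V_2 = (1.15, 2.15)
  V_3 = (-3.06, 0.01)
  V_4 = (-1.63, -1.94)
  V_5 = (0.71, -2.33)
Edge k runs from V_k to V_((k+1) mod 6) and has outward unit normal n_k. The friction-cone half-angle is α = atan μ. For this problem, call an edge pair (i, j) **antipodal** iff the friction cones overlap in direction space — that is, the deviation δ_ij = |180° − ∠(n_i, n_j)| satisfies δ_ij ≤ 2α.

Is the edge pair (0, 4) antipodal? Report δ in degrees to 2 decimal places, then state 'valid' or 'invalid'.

δ = 102.28°, invalid

α = atan 0.15 = 8.53°;  2α = 17.06°
edge 0: e_0 = (+0.67, +1.68);  n_0 = (+0.9289, -0.3704)
edge 4: e_4 = (+2.34, -0.39);  n_4 = (-0.1644, -0.9864)
∠(n_0, n_4) = 77.72°
δ = |180° − 77.72°| = 102.28°
102.28° > 2α = 17.06°  →  invalid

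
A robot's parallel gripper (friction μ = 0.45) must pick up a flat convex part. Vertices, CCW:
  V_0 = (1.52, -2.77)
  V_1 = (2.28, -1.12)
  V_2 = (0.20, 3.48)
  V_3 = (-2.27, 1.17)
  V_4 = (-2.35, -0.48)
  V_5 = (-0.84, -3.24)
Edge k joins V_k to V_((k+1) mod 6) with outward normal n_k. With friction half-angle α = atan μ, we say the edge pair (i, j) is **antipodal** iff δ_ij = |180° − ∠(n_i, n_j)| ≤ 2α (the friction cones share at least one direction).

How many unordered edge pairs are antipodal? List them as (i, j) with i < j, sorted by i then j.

α = atan 0.45 = 24.23°;  2α = 48.46°
n_0 = (+0.9083, -0.4184)
n_1 = (+0.9112, +0.4120)
n_2 = (-0.6831, +0.7304)
n_3 = (-0.9988, +0.0484)
n_4 = (-0.8773, -0.4800)
n_5 = (+0.1953, -0.9807)
  (0,1): δ = 130.94°  ·
  (0,2): δ = 22.19°  ✓
  (0,3): δ = 21.96°  ✓
  (0,4): δ = 53.41°  ·
  (0,5): δ = 125.99°  ·
  (1,2): δ = 71.25°  ·
  (1,3): δ = 27.11°  ✓
  (1,4): δ = 4.35°  ✓
  (1,5): δ = 76.93°  ·
  (2,3): δ = 135.86°  ·
  (2,4): δ = 104.40°  ·
  (2,5): δ = 31.82°  ✓
  (3,4): δ = 148.54°  ·
  (3,5): δ = 75.96°  ·
  (4,5): δ = 107.42°  ·
antipodal pairs: 5

count = 5; pairs: (0,2), (0,3), (1,3), (1,4), (2,5)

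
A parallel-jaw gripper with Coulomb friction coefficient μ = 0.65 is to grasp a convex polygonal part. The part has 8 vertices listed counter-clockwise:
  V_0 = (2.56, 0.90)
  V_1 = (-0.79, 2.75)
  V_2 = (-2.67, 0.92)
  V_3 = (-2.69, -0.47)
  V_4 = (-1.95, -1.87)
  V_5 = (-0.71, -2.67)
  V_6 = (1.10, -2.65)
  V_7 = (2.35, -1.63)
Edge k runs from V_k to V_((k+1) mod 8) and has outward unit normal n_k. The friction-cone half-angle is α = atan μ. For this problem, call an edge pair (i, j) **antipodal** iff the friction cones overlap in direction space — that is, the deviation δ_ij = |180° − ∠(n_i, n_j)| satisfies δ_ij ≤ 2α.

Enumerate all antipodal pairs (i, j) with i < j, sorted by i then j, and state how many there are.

α = atan 0.65 = 33.02°;  2α = 66.05°
n_0 = (+0.4834, +0.8754)
n_1 = (-0.6975, +0.7166)
n_2 = (-0.9999, +0.0144)
n_3 = (-0.8841, -0.4673)
n_4 = (-0.5421, -0.8403)
n_5 = (+0.0110, -0.9999)
n_6 = (+0.6322, -0.7748)
n_7 = (+0.9966, -0.0827)
  (0,1): δ = 106.86°  ·
  (0,2): δ = 61.92°  ✓
  (0,3): δ = 33.23°  ✓
  (0,4): δ = 3.92°  ✓
  (0,5): δ = 29.54°  ✓
  (0,6): δ = 68.12°  ·
  (0,7): δ = 114.16°  ·
  (1,2): δ = 135.05°  ·
  (1,3): δ = 106.37°  ·
  (1,4): δ = 77.06°  ·
  (1,5): δ = 43.59°  ✓
  (1,6): δ = 5.01°  ✓
  (1,7): δ = 41.03°  ✓
  (2,3): δ = 151.32°  ·
  (2,4): δ = 122.00°  ·
  (2,5): δ = 88.54°  ·
  (2,6): δ = 49.96°  ✓
  (2,7): δ = 3.92°  ✓
  (3,4): δ = 150.69°  ·
  (3,5): δ = 117.23°  ·
  (3,6): δ = 78.65°  ·
  (3,7): δ = 32.60°  ✓
  (4,5): δ = 146.54°  ·
  (4,6): δ = 107.96°  ·
  (4,7): δ = 61.92°  ✓
  (5,6): δ = 141.42°  ·
  (5,7): δ = 95.38°  ·
  (6,7): δ = 133.96°  ·
antipodal pairs: 11

count = 11; pairs: (0,2), (0,3), (0,4), (0,5), (1,5), (1,6), (1,7), (2,6), (2,7), (3,7), (4,7)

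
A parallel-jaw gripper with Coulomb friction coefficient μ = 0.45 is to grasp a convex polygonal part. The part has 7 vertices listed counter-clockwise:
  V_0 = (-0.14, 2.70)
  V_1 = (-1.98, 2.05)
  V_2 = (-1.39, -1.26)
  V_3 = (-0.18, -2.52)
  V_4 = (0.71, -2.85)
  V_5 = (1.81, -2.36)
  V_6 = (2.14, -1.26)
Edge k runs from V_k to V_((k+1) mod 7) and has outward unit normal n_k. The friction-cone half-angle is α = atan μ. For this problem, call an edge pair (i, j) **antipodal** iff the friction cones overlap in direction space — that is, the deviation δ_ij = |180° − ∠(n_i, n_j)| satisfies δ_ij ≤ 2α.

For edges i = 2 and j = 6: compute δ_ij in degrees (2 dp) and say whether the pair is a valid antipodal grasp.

α = atan 0.45 = 24.23°;  2α = 48.46°
edge 2: e_2 = (+1.21, -1.26);  n_2 = (-0.7213, -0.6927)
edge 6: e_6 = (-2.28, +3.96);  n_6 = (+0.8666, +0.4990)
∠(n_2, n_6) = 166.09°
δ = |180° − 166.09°| = 13.91°
13.91° ≤ 2α = 48.46°  →  valid

δ = 13.91°, valid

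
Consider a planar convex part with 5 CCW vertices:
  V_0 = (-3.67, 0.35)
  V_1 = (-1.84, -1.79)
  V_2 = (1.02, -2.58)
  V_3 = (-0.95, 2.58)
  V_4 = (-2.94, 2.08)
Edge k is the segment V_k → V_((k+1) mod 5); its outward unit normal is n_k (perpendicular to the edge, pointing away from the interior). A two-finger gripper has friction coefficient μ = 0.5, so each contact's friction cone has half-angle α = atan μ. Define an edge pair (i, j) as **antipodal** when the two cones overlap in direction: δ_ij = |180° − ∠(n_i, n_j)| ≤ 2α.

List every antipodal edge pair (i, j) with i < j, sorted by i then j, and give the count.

count = 3; pairs: (0,2), (1,3), (2,4)

α = atan 0.5 = 26.57°;  2α = 53.13°
n_0 = (-0.7600, -0.6499)
n_1 = (-0.2663, -0.9639)
n_2 = (+0.9342, +0.3567)
n_3 = (-0.2437, +0.9699)
n_4 = (-0.9213, +0.3888)
  (0,1): δ = 145.98°  ·
  (0,2): δ = 19.64°  ✓
  (0,3): δ = 63.57°  ·
  (0,4): δ = 116.59°  ·
  (1,2): δ = 53.66°  ·
  (1,3): δ = 29.55°  ✓
  (1,4): δ = 82.56°  ·
  (2,3): δ = 96.79°  ·
  (2,4): δ = 43.77°  ✓
  (3,4): δ = 126.98°  ·
antipodal pairs: 3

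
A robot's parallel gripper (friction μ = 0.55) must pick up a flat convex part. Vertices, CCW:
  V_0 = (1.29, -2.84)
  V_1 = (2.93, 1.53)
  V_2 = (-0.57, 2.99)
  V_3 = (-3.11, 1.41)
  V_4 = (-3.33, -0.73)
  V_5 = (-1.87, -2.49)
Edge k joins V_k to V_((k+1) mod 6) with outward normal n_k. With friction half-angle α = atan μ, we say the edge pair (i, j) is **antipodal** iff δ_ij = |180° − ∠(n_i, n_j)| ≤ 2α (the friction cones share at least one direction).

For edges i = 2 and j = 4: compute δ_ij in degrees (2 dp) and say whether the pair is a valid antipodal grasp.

α = atan 0.55 = 28.81°;  2α = 57.62°
edge 2: e_2 = (-2.54, -1.58);  n_2 = (-0.5282, +0.8491)
edge 4: e_4 = (+1.46, -1.76);  n_4 = (-0.7697, -0.6385)
∠(n_2, n_4) = 97.79°
δ = |180° − 97.79°| = 82.21°
82.21° > 2α = 57.62°  →  invalid

δ = 82.21°, invalid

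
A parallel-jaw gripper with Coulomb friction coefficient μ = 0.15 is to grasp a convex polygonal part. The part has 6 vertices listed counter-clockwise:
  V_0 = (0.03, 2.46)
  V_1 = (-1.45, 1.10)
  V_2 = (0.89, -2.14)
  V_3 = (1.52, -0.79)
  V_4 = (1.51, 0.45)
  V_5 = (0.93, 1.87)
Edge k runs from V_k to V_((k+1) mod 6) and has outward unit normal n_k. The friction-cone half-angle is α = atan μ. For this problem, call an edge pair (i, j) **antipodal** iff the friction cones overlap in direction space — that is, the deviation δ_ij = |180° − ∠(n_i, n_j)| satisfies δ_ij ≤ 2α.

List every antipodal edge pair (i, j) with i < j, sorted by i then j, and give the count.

count = 1; pairs: (1,4)

α = atan 0.15 = 8.53°;  2α = 17.06°
n_0 = (-0.6766, +0.7363)
n_1 = (-0.8107, -0.5855)
n_2 = (+0.9062, -0.4229)
n_3 = (+1.0000, +0.0081)
n_4 = (+0.9258, +0.3781)
n_5 = (+0.5483, +0.8363)
  (0,1): δ = 96.74°  ·
  (0,2): δ = 22.40°  ·
  (0,3): δ = 47.88°  ·
  (0,4): δ = 69.64°  ·
  (0,5): δ = 104.17°  ·
  (1,2): δ = 60.85°  ·
  (1,3): δ = 35.38°  ·
  (1,4): δ = 13.62°  ✓
  (1,5): δ = 20.92°  ·
  (2,3): δ = 154.52°  ·
  (2,4): δ = 132.77°  ·
  (2,5): δ = 98.23°  ·
  (3,4): δ = 158.24°  ·
  (3,5): δ = 123.71°  ·
  (4,5): δ = 145.46°  ·
antipodal pairs: 1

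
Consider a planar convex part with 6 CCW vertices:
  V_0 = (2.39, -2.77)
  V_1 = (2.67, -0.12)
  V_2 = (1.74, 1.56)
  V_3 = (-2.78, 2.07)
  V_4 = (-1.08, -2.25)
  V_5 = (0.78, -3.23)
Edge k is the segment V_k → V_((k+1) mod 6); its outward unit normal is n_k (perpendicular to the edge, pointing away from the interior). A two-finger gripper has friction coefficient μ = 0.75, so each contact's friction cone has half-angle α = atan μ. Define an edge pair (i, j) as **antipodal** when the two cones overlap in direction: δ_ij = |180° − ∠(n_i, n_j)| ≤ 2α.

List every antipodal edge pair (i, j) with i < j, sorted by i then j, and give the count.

count = 7; pairs: (0,3), (0,4), (1,3), (1,4), (2,3), (2,4), (2,5)

α = atan 0.75 = 36.87°;  2α = 73.74°
n_0 = (+0.9945, -0.1051)
n_1 = (+0.8749, +0.4843)
n_2 = (+0.1121, +0.9937)
n_3 = (-0.9305, -0.3662)
n_4 = (-0.4661, -0.8847)
n_5 = (+0.2747, -0.9615)
  (0,1): δ = 145.00°  ·
  (0,2): δ = 90.41°  ·
  (0,3): δ = 27.51°  ✓
  (0,4): δ = 68.25°  ✓
  (0,5): δ = 111.98°  ·
  (1,2): δ = 125.41°  ·
  (1,3): δ = 7.49°  ✓
  (1,4): δ = 33.25°  ✓
  (1,5): δ = 76.98°  ·
  (2,3): δ = 62.08°  ✓
  (2,4): δ = 21.35°  ✓
  (2,5): δ = 22.38°  ✓
  (3,4): δ = 139.26°  ·
  (3,5): δ = 95.54°  ·
  (4,5): δ = 136.27°  ·
antipodal pairs: 7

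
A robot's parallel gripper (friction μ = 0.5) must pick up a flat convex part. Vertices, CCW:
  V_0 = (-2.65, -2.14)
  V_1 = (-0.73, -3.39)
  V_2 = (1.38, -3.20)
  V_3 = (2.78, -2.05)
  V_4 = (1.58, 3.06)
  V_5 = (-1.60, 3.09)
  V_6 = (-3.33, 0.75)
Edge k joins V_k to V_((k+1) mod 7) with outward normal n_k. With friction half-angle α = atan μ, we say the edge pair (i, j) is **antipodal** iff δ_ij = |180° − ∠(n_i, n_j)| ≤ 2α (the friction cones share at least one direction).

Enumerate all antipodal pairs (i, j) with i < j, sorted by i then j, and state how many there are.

α = atan 0.5 = 26.57°;  2α = 53.13°
n_0 = (-0.5456, -0.8380)
n_1 = (+0.0897, -0.9960)
n_2 = (+0.6347, -0.7727)
n_3 = (+0.9735, +0.2286)
n_4 = (+0.0094, +1.0000)
n_5 = (-0.8041, +0.5945)
n_6 = (-0.9734, -0.2290)
  (0,1): δ = 141.79°  ·
  (0,2): δ = 107.53°  ·
  (0,3): δ = 43.72°  ✓
  (0,4): δ = 32.53°  ✓
  (0,5): δ = 86.59°  ·
  (0,6): δ = 136.31°  ·
  (1,2): δ = 145.74°  ·
  (1,3): δ = 81.93°  ·
  (1,4): δ = 5.69°  ✓
  (1,5): δ = 48.38°  ✓
  (1,6): δ = 98.10°  ·
  (2,3): δ = 116.19°  ·
  (2,4): δ = 39.94°  ✓
  (2,5): δ = 14.12°  ✓
  (2,6): δ = 63.84°  ·
  (3,4): δ = 103.76°  ·
  (3,5): δ = 49.69°  ✓
  (3,6): δ = 0.03°  ✓
  (4,5): δ = 125.94°  ·
  (4,6): δ = 76.22°  ·
  (5,6): δ = 130.28°  ·
antipodal pairs: 8

count = 8; pairs: (0,3), (0,4), (1,4), (1,5), (2,4), (2,5), (3,5), (3,6)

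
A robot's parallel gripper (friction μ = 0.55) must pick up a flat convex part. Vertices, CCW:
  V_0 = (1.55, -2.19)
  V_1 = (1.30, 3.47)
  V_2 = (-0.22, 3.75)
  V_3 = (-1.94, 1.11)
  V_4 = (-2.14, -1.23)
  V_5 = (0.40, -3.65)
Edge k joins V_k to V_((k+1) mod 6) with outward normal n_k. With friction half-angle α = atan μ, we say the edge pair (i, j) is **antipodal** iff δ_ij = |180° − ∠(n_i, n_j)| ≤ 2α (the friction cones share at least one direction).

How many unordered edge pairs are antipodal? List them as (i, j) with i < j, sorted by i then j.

α = atan 0.55 = 28.81°;  2α = 57.62°
n_0 = (+0.9990, +0.0441)
n_1 = (+0.1812, +0.9835)
n_2 = (-0.8379, +0.5459)
n_3 = (-0.9964, +0.0852)
n_4 = (-0.6898, -0.7240)
n_5 = (+0.7856, -0.6188)
  (0,1): δ = 102.97°  ·
  (0,2): δ = 35.61°  ✓
  (0,3): δ = 7.41°  ✓
  (0,4): δ = 43.86°  ✓
  (0,5): δ = 139.24°  ·
  (1,2): δ = 112.65°  ·
  (1,3): δ = 84.45°  ·
  (1,4): δ = 33.18°  ✓
  (1,5): δ = 62.21°  ·
  (2,3): δ = 151.80°  ·
  (2,4): δ = 100.53°  ·
  (2,5): δ = 5.14°  ✓
  (3,4): δ = 128.73°  ·
  (3,5): δ = 33.34°  ✓
  (4,5): δ = 84.61°  ·
antipodal pairs: 6

count = 6; pairs: (0,2), (0,3), (0,4), (1,4), (2,5), (3,5)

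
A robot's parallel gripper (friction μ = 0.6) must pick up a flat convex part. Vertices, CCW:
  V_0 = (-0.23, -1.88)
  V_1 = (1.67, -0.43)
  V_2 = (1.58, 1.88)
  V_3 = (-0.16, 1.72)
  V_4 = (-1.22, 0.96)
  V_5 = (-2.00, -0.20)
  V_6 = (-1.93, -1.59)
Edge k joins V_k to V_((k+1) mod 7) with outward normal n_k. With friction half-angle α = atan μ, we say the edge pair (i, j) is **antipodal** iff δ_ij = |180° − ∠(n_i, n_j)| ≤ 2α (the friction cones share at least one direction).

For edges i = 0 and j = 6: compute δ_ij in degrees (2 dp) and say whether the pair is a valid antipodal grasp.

δ = 132.97°, invalid

α = atan 0.6 = 30.96°;  2α = 61.93°
edge 0: e_0 = (+1.90, +1.45);  n_0 = (+0.6067, -0.7950)
edge 6: e_6 = (+1.70, -0.29);  n_6 = (-0.1682, -0.9858)
∠(n_0, n_6) = 47.03°
δ = |180° − 47.03°| = 132.97°
132.97° > 2α = 61.93°  →  invalid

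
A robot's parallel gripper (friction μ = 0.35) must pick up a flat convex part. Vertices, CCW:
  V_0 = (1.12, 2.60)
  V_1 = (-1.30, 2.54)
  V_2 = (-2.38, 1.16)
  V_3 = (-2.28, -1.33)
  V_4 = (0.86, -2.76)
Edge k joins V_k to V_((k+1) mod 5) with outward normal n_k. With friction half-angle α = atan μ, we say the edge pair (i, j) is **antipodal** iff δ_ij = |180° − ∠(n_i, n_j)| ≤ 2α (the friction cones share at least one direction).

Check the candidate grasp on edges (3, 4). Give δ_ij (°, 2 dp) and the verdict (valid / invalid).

δ = 68.29°, invalid

α = atan 0.35 = 19.29°;  2α = 38.58°
edge 3: e_3 = (+3.14, -1.43);  n_3 = (-0.4145, -0.9101)
edge 4: e_4 = (+0.26, +5.36);  n_4 = (+0.9988, -0.0485)
∠(n_3, n_4) = 111.71°
δ = |180° − 111.71°| = 68.29°
68.29° > 2α = 38.58°  →  invalid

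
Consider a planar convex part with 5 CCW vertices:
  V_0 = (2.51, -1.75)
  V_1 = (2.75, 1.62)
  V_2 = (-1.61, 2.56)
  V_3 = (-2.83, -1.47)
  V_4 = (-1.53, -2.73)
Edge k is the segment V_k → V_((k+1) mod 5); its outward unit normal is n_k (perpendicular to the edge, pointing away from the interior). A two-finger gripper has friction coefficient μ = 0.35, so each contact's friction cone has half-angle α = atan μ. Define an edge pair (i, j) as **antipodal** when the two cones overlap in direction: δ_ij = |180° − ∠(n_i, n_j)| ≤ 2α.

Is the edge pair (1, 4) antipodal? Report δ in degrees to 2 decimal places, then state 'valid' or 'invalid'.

α = atan 0.35 = 19.29°;  2α = 38.58°
edge 1: e_1 = (-4.36, +0.94);  n_1 = (+0.2108, +0.9775)
edge 4: e_4 = (+4.04, +0.98);  n_4 = (+0.2357, -0.9718)
∠(n_1, n_4) = 154.20°
δ = |180° − 154.20°| = 25.80°
25.80° ≤ 2α = 38.58°  →  valid

δ = 25.80°, valid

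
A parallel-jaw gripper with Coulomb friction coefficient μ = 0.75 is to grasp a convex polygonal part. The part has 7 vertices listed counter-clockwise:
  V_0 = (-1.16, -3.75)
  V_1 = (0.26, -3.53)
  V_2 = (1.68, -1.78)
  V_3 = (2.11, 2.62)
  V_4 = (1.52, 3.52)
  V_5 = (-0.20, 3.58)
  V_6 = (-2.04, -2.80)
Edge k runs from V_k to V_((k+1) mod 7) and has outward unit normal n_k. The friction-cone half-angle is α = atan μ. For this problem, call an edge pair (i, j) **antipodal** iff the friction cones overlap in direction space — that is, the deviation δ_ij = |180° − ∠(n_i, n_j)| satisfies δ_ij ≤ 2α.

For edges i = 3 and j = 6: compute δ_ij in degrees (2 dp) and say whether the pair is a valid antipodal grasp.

δ = 9.56°, valid

α = atan 0.75 = 36.87°;  2α = 73.74°
edge 3: e_3 = (-0.59, +0.90);  n_3 = (+0.8363, +0.5483)
edge 6: e_6 = (+0.88, -0.95);  n_6 = (-0.7336, -0.6796)
∠(n_3, n_6) = 170.44°
δ = |180° − 170.44°| = 9.56°
9.56° ≤ 2α = 73.74°  →  valid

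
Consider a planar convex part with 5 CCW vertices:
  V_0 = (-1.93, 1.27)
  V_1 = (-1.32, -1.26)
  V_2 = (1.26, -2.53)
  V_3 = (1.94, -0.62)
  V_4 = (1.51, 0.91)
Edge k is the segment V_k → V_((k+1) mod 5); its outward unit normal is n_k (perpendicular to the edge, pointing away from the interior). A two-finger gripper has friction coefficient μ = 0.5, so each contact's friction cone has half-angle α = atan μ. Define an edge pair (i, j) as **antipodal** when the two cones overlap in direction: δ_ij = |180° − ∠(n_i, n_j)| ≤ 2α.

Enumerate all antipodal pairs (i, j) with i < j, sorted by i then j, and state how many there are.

count = 4; pairs: (0,2), (0,3), (1,3), (1,4)

α = atan 0.5 = 26.57°;  2α = 53.13°
n_0 = (-0.9721, -0.2344)
n_1 = (-0.4416, -0.8972)
n_2 = (+0.9421, -0.3354)
n_3 = (+0.9627, +0.2706)
n_4 = (+0.1041, +0.9946)
  (0,1): δ = 129.76°  ·
  (0,2): δ = 33.15°  ✓
  (0,3): δ = 2.14°  ✓
  (0,4): δ = 70.47°  ·
  (1,2): δ = 83.39°  ·
  (1,3): δ = 48.09°  ✓
  (1,4): δ = 20.23°  ✓
  (2,3): δ = 144.71°  ·
  (2,4): δ = 76.38°  ·
  (3,4): δ = 111.67°  ·
antipodal pairs: 4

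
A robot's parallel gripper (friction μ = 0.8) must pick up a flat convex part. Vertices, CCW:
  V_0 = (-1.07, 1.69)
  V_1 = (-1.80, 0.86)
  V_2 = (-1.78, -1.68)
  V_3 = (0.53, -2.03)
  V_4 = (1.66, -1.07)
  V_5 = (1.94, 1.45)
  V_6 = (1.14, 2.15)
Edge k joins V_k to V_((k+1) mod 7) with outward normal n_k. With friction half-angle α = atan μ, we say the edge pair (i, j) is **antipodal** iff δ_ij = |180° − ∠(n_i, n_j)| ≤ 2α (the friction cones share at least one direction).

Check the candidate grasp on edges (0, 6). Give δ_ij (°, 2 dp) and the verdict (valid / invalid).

α = atan 0.8 = 38.66°;  2α = 77.32°
edge 0: e_0 = (-0.73, -0.83);  n_0 = (-0.7509, +0.6604)
edge 6: e_6 = (-2.21, -0.46);  n_6 = (-0.2038, +0.9790)
∠(n_0, n_6) = 36.91°
δ = |180° − 36.91°| = 143.09°
143.09° > 2α = 77.32°  →  invalid

δ = 143.09°, invalid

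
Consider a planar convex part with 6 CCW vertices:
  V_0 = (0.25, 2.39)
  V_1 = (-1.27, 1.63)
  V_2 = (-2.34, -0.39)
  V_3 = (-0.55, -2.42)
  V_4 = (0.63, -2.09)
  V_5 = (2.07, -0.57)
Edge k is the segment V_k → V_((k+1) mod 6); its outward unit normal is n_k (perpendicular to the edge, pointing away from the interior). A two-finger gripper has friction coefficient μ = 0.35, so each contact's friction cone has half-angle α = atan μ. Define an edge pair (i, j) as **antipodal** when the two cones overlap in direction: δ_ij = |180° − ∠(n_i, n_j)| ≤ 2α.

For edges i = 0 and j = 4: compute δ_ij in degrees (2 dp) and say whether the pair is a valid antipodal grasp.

δ = 19.98°, valid

α = atan 0.35 = 19.29°;  2α = 38.58°
edge 0: e_0 = (-1.52, -0.76);  n_0 = (-0.4472, +0.8944)
edge 4: e_4 = (+1.44, +1.52);  n_4 = (+0.7260, -0.6877)
∠(n_0, n_4) = 160.02°
δ = |180° − 160.02°| = 19.98°
19.98° ≤ 2α = 38.58°  →  valid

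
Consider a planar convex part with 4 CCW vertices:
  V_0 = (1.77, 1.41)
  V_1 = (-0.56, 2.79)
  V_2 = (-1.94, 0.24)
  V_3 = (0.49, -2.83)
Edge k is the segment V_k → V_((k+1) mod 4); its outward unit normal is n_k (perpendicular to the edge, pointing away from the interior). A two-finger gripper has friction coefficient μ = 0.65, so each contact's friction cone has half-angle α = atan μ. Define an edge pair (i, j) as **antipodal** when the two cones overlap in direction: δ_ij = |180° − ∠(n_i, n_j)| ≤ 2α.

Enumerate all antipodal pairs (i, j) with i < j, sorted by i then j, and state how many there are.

count = 3; pairs: (0,2), (1,3), (2,3)

α = atan 0.65 = 33.02°;  2α = 66.05°
n_0 = (+0.5096, +0.8604)
n_1 = (-0.8795, +0.4759)
n_2 = (-0.7841, -0.6206)
n_3 = (+0.9573, -0.2890)
  (0,1): δ = 87.78°  ·
  (0,2): δ = 21.00°  ✓
  (0,3): δ = 103.84°  ·
  (1,2): δ = 113.22°  ·
  (1,3): δ = 11.62°  ✓
  (2,3): δ = 55.16°  ✓
antipodal pairs: 3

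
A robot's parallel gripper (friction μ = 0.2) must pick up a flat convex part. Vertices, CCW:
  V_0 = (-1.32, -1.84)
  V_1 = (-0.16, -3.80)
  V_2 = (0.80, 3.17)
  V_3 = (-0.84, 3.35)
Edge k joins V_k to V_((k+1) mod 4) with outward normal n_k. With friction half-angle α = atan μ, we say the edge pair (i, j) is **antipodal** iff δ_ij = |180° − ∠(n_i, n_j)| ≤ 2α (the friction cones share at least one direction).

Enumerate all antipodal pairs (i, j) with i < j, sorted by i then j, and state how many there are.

α = atan 0.2 = 11.31°;  2α = 22.62°
n_0 = (-0.8606, -0.5093)
n_1 = (+0.9906, -0.1364)
n_2 = (+0.1091, +0.9940)
n_3 = (-0.9958, +0.0921)
  (0,1): δ = 38.46°  ·
  (0,2): δ = 53.12°  ·
  (0,3): δ = 144.10°  ·
  (1,2): δ = 88.42°  ·
  (1,3): δ = 2.56°  ✓
  (2,3): δ = 89.02°  ·
antipodal pairs: 1

count = 1; pairs: (1,3)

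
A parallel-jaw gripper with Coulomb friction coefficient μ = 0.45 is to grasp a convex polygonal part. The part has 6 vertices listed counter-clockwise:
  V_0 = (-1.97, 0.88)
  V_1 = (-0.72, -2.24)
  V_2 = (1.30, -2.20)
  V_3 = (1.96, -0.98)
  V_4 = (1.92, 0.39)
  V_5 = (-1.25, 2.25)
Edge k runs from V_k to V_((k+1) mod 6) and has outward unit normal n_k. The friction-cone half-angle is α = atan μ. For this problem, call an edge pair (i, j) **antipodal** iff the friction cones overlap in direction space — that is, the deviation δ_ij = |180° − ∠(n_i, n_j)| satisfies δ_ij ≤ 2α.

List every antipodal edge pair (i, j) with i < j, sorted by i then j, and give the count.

count = 5; pairs: (0,3), (0,4), (1,4), (2,5), (3,5)

α = atan 0.45 = 24.23°;  2α = 48.46°
n_0 = (-0.9283, -0.3719)
n_1 = (+0.0198, -0.9998)
n_2 = (+0.8795, -0.4758)
n_3 = (+0.9996, +0.0292)
n_4 = (+0.5061, +0.8625)
n_5 = (-0.8852, +0.4652)
  (0,1): δ = 110.70°  ·
  (0,2): δ = 50.25°  ·
  (0,3): δ = 20.16°  ✓
  (0,4): δ = 37.76°  ✓
  (0,5): δ = 130.44°  ·
  (1,2): δ = 119.55°  ·
  (1,3): δ = 89.46°  ·
  (1,4): δ = 31.54°  ✓
  (1,5): δ = 61.14°  ·
  (2,3): δ = 149.91°  ·
  (2,4): δ = 91.99°  ·
  (2,5): δ = 0.69°  ✓
  (3,4): δ = 122.07°  ·
  (3,5): δ = 29.40°  ✓
  (4,5): δ = 87.32°  ·
antipodal pairs: 5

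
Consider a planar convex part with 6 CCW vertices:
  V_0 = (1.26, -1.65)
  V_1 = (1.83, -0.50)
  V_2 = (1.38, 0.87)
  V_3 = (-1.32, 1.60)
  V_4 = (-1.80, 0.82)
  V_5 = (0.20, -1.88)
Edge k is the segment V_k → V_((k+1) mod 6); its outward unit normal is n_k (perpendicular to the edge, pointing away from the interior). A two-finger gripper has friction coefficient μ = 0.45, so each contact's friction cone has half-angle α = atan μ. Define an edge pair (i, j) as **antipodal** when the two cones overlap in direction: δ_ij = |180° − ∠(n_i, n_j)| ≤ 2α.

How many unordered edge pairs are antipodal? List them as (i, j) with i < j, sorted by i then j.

α = atan 0.45 = 24.23°;  2α = 48.46°
n_0 = (+0.8960, -0.4441)
n_1 = (+0.9501, +0.3121)
n_2 = (+0.2610, +0.9653)
n_3 = (-0.8517, +0.5241)
n_4 = (-0.8036, -0.5952)
n_5 = (+0.2120, -0.9773)
  (0,1): δ = 135.45°  ·
  (0,2): δ = 78.76°  ·
  (0,3): δ = 5.24°  ✓
  (0,4): δ = 62.89°  ·
  (0,5): δ = 128.61°  ·
  (1,2): δ = 123.31°  ·
  (1,3): δ = 49.79°  ·
  (1,4): δ = 18.35°  ✓
  (1,5): δ = 84.06°  ·
  (2,3): δ = 106.48°  ·
  (2,4): δ = 38.34°  ✓
  (2,5): δ = 27.37°  ✓
  (3,4): δ = 111.86°  ·
  (3,5): δ = 46.15°  ✓
  (4,5): δ = 114.29°  ·
antipodal pairs: 5

count = 5; pairs: (0,3), (1,4), (2,4), (2,5), (3,5)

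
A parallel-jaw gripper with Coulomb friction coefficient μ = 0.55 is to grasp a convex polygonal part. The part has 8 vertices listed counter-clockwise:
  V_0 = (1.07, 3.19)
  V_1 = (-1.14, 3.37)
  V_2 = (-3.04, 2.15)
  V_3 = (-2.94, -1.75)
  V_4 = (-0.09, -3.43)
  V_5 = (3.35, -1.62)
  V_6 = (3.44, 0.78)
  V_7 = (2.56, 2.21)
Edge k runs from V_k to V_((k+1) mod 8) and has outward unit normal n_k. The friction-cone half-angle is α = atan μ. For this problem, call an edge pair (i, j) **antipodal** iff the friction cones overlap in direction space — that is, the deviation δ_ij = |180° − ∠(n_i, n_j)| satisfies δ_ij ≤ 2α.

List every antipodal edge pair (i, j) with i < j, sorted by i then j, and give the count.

count = 9; pairs: (0,3), (0,4), (1,4), (1,5), (2,5), (2,6), (2,7), (3,6), (3,7)

α = atan 0.55 = 28.81°;  2α = 57.62°
n_0 = (+0.0812, +0.9967)
n_1 = (-0.5403, +0.8415)
n_2 = (-0.9997, -0.0256)
n_3 = (-0.5078, -0.8615)
n_4 = (+0.4656, -0.8850)
n_5 = (+0.9993, -0.0375)
n_6 = (+0.8517, +0.5241)
n_7 = (+0.5495, +0.8355)
  (0,1): δ = 142.64°  ·
  (0,2): δ = 83.87°  ·
  (0,3): δ = 25.86°  ✓
  (0,4): δ = 32.41°  ✓
  (0,5): δ = 92.51°  ·
  (0,6): δ = 126.26°  ·
  (0,7): δ = 151.32°  ·
  (1,2): δ = 121.24°  ·
  (1,3): δ = 63.22°  ·
  (1,4): δ = 4.95°  ✓
  (1,5): δ = 55.15°  ✓
  (1,6): δ = 88.90°  ·
  (1,7): δ = 113.96°  ·
  (2,3): δ = 121.99°  ·
  (2,4): δ = 63.72°  ·
  (2,5): δ = 3.62°  ✓
  (2,6): δ = 30.14°  ✓
  (2,7): δ = 55.20°  ✓
  (3,4): δ = 121.73°  ·
  (3,5): δ = 61.63°  ·
  (3,6): δ = 27.87°  ✓
  (3,7): δ = 2.82°  ✓
  (4,5): δ = 119.90°  ·
  (4,6): δ = 86.14°  ·
  (4,7): δ = 61.09°  ·
  (5,6): δ = 146.24°  ·
  (5,7): δ = 121.19°  ·
  (6,7): δ = 154.94°  ·
antipodal pairs: 9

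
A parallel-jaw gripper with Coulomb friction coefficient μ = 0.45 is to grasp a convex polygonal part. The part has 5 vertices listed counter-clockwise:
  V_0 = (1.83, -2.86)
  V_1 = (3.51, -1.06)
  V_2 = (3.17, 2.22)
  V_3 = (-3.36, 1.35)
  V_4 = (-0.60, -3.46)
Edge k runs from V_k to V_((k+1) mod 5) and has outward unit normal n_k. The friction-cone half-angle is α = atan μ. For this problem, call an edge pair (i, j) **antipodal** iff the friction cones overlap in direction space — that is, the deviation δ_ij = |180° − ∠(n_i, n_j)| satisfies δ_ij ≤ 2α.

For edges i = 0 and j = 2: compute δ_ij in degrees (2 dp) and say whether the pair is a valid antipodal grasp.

α = atan 0.45 = 24.23°;  2α = 48.46°
edge 0: e_0 = (+1.68, +1.80);  n_0 = (+0.7311, -0.6823)
edge 2: e_2 = (-6.53, -0.87);  n_2 = (-0.1321, +0.9912)
∠(n_0, n_2) = 140.61°
δ = |180° − 140.61°| = 39.39°
39.39° ≤ 2α = 48.46°  →  valid

δ = 39.39°, valid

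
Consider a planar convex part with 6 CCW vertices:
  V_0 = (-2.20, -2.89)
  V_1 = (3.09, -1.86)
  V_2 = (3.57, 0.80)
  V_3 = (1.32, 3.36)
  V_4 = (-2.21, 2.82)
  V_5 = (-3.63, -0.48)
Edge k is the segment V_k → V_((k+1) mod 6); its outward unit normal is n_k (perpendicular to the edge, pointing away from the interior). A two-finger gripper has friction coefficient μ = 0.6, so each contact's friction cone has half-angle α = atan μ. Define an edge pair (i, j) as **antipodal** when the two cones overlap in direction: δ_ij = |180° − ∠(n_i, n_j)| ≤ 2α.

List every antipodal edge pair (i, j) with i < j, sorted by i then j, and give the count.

count = 6; pairs: (0,2), (0,3), (0,4), (1,4), (1,5), (2,5)

α = atan 0.6 = 30.96°;  2α = 61.93°
n_0 = (+0.1911, -0.9816)
n_1 = (+0.9841, -0.1776)
n_2 = (+0.7511, +0.6602)
n_3 = (-0.1512, +0.9885)
n_4 = (-0.9186, +0.3953)
n_5 = (-0.8600, -0.5103)
  (0,1): δ = 111.25°  ·
  (0,2): δ = 59.71°  ✓
  (0,3): δ = 2.32°  ✓
  (0,4): δ = 55.70°  ✓
  (0,5): δ = 109.67°  ·
  (1,2): δ = 128.46°  ·
  (1,3): δ = 71.07°  ·
  (1,4): δ = 13.05°  ✓
  (1,5): δ = 40.91°  ✓
  (2,3): δ = 122.62°  ·
  (2,4): δ = 64.59°  ·
  (2,5): δ = 10.63°  ✓
  (3,4): δ = 121.98°  ·
  (3,5): δ = 68.01°  ·
  (4,5): δ = 126.03°  ·
antipodal pairs: 6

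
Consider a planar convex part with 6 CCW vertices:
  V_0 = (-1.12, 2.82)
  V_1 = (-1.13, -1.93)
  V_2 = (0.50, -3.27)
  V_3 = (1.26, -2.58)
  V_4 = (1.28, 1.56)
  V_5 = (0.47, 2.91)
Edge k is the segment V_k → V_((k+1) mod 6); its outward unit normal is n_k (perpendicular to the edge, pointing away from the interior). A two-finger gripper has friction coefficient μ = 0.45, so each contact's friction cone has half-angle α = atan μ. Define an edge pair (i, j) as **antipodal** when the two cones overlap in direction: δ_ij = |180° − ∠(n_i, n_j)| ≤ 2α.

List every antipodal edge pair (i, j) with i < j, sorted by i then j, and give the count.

count = 6; pairs: (0,2), (0,3), (0,4), (1,4), (1,5), (2,5)

α = atan 0.45 = 24.23°;  2α = 48.46°
n_0 = (-1.0000, +0.0021)
n_1 = (-0.6350, -0.7725)
n_2 = (+0.6722, -0.7404)
n_3 = (+1.0000, -0.0048)
n_4 = (+0.8575, +0.5145)
n_5 = (-0.0565, +0.9984)
  (0,1): δ = 129.30°  ·
  (0,2): δ = 47.64°  ✓
  (0,3): δ = 0.16°  ✓
  (0,4): δ = 31.08°  ✓
  (0,5): δ = 93.36°  ·
  (1,2): δ = 98.34°  ·
  (1,3): δ = 50.85°  ·
  (1,4): δ = 19.61°  ✓
  (1,5): δ = 42.66°  ✓
  (2,3): δ = 132.51°  ·
  (2,4): δ = 101.27°  ·
  (2,5): δ = 39.00°  ✓
  (3,4): δ = 148.76°  ·
  (3,5): δ = 86.48°  ·
  (4,5): δ = 117.72°  ·
antipodal pairs: 6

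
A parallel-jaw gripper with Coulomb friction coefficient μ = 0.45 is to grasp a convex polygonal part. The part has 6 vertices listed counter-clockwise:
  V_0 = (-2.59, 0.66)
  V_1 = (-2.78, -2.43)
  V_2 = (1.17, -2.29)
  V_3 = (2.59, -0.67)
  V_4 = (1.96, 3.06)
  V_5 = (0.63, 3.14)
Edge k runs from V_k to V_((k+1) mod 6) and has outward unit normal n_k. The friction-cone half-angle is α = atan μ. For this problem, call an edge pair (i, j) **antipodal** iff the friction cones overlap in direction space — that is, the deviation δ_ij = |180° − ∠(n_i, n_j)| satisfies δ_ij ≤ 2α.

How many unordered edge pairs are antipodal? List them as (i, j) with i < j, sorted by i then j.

α = atan 0.45 = 24.23°;  2α = 48.46°
n_0 = (-0.9981, +0.0614)
n_1 = (+0.0354, -0.9994)
n_2 = (+0.7520, -0.6592)
n_3 = (+0.9860, +0.1665)
n_4 = (+0.0600, +0.9982)
n_5 = (-0.6102, +0.7923)
  (0,1): δ = 84.45°  ·
  (0,2): δ = 37.72°  ✓
  (0,3): δ = 13.11°  ✓
  (0,4): δ = 90.08°  ·
  (0,5): δ = 131.12°  ·
  (1,2): δ = 133.27°  ·
  (1,3): δ = 82.44°  ·
  (1,4): δ = 5.47°  ✓
  (1,5): δ = 35.57°  ✓
  (2,3): δ = 129.18°  ·
  (2,4): δ = 52.21°  ·
  (2,5): δ = 11.16°  ✓
  (3,4): δ = 103.03°  ·
  (3,5): δ = 61.98°  ·
  (4,5): δ = 138.95°  ·
antipodal pairs: 5

count = 5; pairs: (0,2), (0,3), (1,4), (1,5), (2,5)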